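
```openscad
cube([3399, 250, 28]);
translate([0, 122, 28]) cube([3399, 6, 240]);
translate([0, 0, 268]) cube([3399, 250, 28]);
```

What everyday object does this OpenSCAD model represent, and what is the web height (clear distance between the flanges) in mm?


An I-beam. The web height is 240 mm.

Two wide flanges with a thin centred web — an I-beam. Overall 296 mm minus two 28 mm flanges gives a web of 296 − 2·28 = 240 mm.


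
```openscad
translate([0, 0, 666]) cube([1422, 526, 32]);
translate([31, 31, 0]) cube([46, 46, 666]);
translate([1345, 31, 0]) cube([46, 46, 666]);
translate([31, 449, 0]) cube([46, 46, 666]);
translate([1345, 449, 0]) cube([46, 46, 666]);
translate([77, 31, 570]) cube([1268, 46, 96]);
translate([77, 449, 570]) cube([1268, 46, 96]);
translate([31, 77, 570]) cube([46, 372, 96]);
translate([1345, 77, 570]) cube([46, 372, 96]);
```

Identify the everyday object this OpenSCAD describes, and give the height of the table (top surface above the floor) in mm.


A table. The table height is 698 mm.

A 1422×526×32 slab sits at z = 666 on four 46 mm square posts — a table. The top surface is at 666 + 32 = 698 mm.


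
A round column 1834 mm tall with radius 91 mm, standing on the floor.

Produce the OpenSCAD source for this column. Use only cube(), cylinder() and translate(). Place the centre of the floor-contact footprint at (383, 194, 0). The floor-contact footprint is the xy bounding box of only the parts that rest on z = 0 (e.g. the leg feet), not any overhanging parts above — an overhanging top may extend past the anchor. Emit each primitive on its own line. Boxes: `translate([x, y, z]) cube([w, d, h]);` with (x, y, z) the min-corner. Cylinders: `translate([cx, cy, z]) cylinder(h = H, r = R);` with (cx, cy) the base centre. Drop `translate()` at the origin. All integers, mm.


translate([383, 194, 0]) cylinder(h = 1834, r = 91);


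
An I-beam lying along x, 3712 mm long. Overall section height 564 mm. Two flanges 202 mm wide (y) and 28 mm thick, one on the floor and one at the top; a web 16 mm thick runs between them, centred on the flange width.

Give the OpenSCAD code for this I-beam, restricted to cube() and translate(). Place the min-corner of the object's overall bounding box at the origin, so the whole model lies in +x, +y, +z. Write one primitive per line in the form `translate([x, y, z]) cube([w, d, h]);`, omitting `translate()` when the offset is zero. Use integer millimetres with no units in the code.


cube([3712, 202, 28]);
translate([0, 93, 28]) cube([3712, 16, 508]);
translate([0, 0, 536]) cube([3712, 202, 28]);


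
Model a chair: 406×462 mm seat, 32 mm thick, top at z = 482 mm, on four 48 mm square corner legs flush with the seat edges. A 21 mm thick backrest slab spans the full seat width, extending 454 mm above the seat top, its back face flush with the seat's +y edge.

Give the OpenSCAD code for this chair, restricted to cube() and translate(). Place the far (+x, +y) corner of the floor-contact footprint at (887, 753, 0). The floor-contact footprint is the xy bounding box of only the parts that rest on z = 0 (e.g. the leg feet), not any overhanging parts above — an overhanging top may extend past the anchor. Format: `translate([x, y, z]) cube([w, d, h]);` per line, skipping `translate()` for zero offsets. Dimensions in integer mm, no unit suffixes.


translate([481, 291, 450]) cube([406, 462, 32]);
translate([481, 291, 0]) cube([48, 48, 450]);
translate([839, 291, 0]) cube([48, 48, 450]);
translate([481, 705, 0]) cube([48, 48, 450]);
translate([839, 705, 0]) cube([48, 48, 450]);
translate([481, 732, 482]) cube([406, 21, 454]);


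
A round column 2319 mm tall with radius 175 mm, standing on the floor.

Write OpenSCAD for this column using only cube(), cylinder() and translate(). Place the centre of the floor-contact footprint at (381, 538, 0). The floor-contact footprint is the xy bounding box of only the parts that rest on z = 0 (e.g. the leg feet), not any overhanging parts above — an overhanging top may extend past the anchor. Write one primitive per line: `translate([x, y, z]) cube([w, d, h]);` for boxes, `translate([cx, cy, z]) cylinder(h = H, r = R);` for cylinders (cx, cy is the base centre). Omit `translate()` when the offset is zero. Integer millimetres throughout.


translate([381, 538, 0]) cylinder(h = 2319, r = 175);


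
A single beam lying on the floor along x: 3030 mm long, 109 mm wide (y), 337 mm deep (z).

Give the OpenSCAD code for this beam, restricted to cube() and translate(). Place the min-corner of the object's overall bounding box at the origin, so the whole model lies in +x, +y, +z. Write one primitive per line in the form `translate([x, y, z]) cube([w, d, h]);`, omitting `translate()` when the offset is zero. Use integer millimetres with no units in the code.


cube([3030, 109, 337]);


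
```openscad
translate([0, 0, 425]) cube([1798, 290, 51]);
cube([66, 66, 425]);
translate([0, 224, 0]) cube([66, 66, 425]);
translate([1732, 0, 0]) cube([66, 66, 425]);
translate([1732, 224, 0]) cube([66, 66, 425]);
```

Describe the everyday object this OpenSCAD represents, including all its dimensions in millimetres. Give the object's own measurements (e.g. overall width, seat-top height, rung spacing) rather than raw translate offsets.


A bench: a 1798×290 mm seat slab, 51 mm thick, top at z = 476 mm, on four 66×66 mm square legs flush with the seat corners and standing on z = 0.


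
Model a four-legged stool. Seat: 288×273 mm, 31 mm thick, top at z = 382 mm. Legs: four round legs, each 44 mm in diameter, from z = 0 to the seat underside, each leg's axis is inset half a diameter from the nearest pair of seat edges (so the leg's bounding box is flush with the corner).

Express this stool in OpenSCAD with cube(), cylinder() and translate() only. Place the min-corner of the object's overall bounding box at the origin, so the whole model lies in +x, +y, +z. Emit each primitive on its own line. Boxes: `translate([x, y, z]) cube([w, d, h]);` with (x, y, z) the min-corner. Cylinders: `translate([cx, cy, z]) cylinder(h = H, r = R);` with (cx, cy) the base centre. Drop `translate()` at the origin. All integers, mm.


translate([0, 0, 351]) cube([288, 273, 31]);
translate([22, 22, 0]) cylinder(h = 351, r = 22);
translate([266, 22, 0]) cylinder(h = 351, r = 22);
translate([22, 251, 0]) cylinder(h = 351, r = 22);
translate([266, 251, 0]) cylinder(h = 351, r = 22);


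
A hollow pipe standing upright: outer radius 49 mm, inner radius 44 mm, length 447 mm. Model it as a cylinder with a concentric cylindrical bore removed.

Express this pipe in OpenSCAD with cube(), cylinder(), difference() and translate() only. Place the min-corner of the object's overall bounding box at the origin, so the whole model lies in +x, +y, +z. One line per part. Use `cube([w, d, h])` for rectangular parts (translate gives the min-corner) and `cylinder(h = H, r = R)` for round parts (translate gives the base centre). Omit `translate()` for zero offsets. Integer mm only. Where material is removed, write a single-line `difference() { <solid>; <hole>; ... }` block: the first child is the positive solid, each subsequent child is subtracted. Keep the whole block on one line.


difference() { translate([49, 49, 0]) cylinder(h = 447, r = 49); translate([49, 49, 0]) cylinder(h = 447, r = 44); }


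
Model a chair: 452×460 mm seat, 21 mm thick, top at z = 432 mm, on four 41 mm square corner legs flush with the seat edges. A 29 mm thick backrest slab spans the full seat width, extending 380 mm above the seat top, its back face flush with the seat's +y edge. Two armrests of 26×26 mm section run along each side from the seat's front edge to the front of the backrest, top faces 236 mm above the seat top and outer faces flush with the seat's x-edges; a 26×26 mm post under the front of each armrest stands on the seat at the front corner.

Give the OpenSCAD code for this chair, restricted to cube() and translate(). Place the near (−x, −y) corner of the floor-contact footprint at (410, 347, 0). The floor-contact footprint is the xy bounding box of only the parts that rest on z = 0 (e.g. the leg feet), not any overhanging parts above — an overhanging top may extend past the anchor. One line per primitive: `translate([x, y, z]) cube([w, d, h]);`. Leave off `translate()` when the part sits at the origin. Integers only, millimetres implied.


// leg_h = 432 - 21 = 411
// arm post h = 236 - 26 = 210
translate([410, 347, 411]) cube([452, 460, 21]);
translate([410, 347, 0]) cube([41, 41, 411]);
translate([821, 347, 0]) cube([41, 41, 411]);
translate([410, 766, 0]) cube([41, 41, 411]);
translate([821, 766, 0]) cube([41, 41, 411]);
translate([410, 778, 432]) cube([452, 29, 380]);
translate([410, 347, 642]) cube([26, 431, 26]);
translate([836, 347, 642]) cube([26, 431, 26]);
translate([410, 347, 432]) cube([26, 26, 210]);
translate([836, 347, 432]) cube([26, 26, 210]);


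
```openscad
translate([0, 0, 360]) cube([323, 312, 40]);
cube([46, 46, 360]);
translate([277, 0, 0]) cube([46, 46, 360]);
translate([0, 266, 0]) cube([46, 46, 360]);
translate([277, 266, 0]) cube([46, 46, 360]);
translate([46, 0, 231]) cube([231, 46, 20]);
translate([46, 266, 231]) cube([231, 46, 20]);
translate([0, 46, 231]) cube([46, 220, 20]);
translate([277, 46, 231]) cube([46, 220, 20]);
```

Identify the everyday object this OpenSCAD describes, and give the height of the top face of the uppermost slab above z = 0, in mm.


A stool. The seat height is 400 mm.

A 323×312×40 slab at z = 360 on four corner posts — a stool. The seat top is 360 + 40 = 400 mm.


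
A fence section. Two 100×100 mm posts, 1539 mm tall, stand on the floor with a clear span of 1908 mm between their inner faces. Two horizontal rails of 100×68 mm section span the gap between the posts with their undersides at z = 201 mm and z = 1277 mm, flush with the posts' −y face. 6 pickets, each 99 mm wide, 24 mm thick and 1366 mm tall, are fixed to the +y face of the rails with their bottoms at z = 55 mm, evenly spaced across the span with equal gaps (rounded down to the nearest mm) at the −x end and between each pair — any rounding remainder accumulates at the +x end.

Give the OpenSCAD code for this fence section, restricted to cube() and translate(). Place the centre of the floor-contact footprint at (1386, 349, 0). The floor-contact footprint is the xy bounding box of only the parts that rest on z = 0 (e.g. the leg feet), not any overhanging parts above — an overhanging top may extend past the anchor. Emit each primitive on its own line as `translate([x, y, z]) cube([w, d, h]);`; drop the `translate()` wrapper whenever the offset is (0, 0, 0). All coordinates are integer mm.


translate([332, 299, 0]) cube([100, 100, 1539]);
translate([2340, 299, 0]) cube([100, 100, 1539]);
translate([432, 299, 201]) cube([1908, 100, 68]);
translate([432, 299, 1277]) cube([1908, 100, 68]);
translate([619, 399, 55]) cube([99, 24, 1366]);
translate([905, 399, 55]) cube([99, 24, 1366]);
translate([1191, 399, 55]) cube([99, 24, 1366]);
translate([1477, 399, 55]) cube([99, 24, 1366]);
translate([1763, 399, 55]) cube([99, 24, 1366]);
translate([2049, 399, 55]) cube([99, 24, 1366]);


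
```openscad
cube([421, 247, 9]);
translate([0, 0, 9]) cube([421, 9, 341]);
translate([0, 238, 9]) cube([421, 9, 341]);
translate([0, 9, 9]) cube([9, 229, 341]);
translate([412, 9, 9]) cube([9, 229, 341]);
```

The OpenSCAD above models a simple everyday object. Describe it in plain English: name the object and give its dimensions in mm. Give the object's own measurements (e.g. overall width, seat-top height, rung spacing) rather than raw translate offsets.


An open-topped rectangular box: outside dimensions 421×247×350 mm, with a uniform wall and base thickness of 9 mm. The base is a full 421×247 slab on the floor; four walls sit on top of the base. The front and back walls (the −y and +y sides) span the full width; the two side walls fit between them.


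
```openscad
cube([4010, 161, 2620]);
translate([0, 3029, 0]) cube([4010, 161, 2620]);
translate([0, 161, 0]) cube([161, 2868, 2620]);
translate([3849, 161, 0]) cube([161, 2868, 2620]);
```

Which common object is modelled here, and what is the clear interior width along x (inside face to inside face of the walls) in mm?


A house (or room) frame. The interior width is 3688 mm.

Four 2620 mm walls enclosing a rectangle with no floor or roof — a room or house frame. Outside width is 4010 mm and wall thickness is 161 mm, so the interior width is 4010 − 2 × 161 = 3688 mm.


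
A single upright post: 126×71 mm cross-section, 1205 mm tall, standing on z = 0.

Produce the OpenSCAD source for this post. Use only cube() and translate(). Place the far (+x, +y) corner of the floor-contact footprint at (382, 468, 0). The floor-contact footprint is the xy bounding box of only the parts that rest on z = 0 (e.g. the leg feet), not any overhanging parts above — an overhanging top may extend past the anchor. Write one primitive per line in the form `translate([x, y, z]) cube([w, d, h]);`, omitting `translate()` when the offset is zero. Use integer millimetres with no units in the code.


translate([256, 397, 0]) cube([126, 71, 1205]);


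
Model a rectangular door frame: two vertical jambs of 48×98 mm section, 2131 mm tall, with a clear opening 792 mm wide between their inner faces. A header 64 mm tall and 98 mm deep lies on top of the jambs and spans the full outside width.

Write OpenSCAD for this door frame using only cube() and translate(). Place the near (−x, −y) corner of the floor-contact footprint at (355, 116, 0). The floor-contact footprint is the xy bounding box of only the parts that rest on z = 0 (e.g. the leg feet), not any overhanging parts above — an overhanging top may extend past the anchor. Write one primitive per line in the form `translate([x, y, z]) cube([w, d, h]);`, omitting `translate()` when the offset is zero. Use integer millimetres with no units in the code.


translate([355, 116, 0]) cube([48, 98, 2131]);
translate([1195, 116, 0]) cube([48, 98, 2131]);
translate([355, 116, 2131]) cube([888, 98, 64]);


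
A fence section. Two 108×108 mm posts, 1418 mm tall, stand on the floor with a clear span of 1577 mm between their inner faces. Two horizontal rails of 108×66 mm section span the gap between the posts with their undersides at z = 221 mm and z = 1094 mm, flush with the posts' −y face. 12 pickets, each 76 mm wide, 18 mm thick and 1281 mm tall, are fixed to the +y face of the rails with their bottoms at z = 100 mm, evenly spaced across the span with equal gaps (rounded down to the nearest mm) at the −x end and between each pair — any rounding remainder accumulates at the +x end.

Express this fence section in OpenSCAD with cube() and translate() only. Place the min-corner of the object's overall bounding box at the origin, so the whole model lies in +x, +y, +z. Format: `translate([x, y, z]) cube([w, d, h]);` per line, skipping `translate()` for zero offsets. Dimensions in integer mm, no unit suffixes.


cube([108, 108, 1418]);
translate([1685, 0, 0]) cube([108, 108, 1418]);
translate([108, 0, 221]) cube([1577, 108, 66]);
translate([108, 0, 1094]) cube([1577, 108, 66]);
translate([159, 108, 100]) cube([76, 18, 1281]);
translate([286, 108, 100]) cube([76, 18, 1281]);
translate([413, 108, 100]) cube([76, 18, 1281]);
translate([540, 108, 100]) cube([76, 18, 1281]);
translate([667, 108, 100]) cube([76, 18, 1281]);
translate([794, 108, 100]) cube([76, 18, 1281]);
translate([921, 108, 100]) cube([76, 18, 1281]);
translate([1048, 108, 100]) cube([76, 18, 1281]);
translate([1175, 108, 100]) cube([76, 18, 1281]);
translate([1302, 108, 100]) cube([76, 18, 1281]);
translate([1429, 108, 100]) cube([76, 18, 1281]);
translate([1556, 108, 100]) cube([76, 18, 1281]);


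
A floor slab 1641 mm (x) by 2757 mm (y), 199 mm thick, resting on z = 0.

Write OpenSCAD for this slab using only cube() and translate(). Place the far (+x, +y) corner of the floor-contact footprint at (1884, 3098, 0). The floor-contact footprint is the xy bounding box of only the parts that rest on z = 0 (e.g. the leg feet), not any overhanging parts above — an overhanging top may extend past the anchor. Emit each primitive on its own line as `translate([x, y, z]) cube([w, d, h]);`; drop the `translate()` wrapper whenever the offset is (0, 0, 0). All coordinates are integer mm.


translate([243, 341, 0]) cube([1641, 2757, 199]);


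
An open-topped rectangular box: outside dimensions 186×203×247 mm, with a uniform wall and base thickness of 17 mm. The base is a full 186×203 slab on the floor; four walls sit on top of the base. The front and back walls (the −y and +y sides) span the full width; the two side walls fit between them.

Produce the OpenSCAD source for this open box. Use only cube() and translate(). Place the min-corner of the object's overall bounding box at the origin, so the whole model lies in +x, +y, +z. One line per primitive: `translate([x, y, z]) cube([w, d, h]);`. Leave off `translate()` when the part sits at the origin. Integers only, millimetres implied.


cube([186, 203, 17]);
translate([0, 0, 17]) cube([186, 17, 230]);
translate([0, 186, 17]) cube([186, 17, 230]);
translate([0, 17, 17]) cube([17, 169, 230]);
translate([169, 17, 17]) cube([17, 169, 230]);


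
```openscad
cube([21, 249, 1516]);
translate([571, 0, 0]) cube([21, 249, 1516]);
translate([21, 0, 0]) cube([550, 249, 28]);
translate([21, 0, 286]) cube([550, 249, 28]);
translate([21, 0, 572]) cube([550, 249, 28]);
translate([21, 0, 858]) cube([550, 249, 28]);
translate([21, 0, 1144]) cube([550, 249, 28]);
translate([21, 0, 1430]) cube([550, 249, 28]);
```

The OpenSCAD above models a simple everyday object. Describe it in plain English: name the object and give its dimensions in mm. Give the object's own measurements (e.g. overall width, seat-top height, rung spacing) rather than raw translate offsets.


An open bookshelf. Two side panels, each 21 mm thick, 249 mm deep and 1516 mm tall, stand 592 mm apart (outside-to-outside). Between them sit 6 shelves, each 28 mm thick and 249 mm deep, spanning the full gap between the sides. The bottom shelf rests on the floor (its underside at z = 0) and the clear gap between one shelf's top and the next shelf's underside is 258 mm.


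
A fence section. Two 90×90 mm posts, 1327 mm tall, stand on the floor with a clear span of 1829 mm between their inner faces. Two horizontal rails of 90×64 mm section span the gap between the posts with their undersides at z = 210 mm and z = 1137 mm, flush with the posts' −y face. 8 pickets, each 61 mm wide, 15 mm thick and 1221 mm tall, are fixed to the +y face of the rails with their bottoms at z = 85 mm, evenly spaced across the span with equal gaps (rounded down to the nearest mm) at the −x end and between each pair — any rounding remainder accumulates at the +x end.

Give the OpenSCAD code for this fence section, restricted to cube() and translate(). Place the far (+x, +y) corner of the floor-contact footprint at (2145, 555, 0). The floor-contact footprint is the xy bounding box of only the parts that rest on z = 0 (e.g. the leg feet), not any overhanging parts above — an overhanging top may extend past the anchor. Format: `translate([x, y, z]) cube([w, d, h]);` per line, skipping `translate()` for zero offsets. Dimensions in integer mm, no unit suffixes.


translate([136, 465, 0]) cube([90, 90, 1327]);
translate([2055, 465, 0]) cube([90, 90, 1327]);
translate([226, 465, 210]) cube([1829, 90, 64]);
translate([226, 465, 1137]) cube([1829, 90, 64]);
translate([375, 555, 85]) cube([61, 15, 1221]);
translate([585, 555, 85]) cube([61, 15, 1221]);
translate([795, 555, 85]) cube([61, 15, 1221]);
translate([1005, 555, 85]) cube([61, 15, 1221]);
translate([1215, 555, 85]) cube([61, 15, 1221]);
translate([1425, 555, 85]) cube([61, 15, 1221]);
translate([1635, 555, 85]) cube([61, 15, 1221]);
translate([1845, 555, 85]) cube([61, 15, 1221]);


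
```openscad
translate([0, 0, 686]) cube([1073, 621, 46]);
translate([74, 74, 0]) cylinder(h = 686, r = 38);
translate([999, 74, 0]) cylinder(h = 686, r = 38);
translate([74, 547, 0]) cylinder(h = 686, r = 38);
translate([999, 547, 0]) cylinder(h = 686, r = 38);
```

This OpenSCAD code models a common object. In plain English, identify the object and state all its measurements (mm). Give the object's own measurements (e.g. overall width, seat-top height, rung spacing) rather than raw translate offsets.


A table: top 1073 mm (x) × 621 mm (y), 46 mm thick, upper face at z = 732 mm, on four round legs of 76 mm diameter, each leg's bounding box inset 36 mm from the nearest pair of top edges from z = 0 to the bottom of the top.


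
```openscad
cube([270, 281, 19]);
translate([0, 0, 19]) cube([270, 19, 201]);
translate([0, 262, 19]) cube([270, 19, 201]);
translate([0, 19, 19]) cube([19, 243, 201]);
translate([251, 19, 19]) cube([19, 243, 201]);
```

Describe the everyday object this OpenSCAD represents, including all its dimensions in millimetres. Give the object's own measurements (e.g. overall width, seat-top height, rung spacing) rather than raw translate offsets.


An open-topped rectangular box: outside dimensions 270×281×220 mm, with a uniform wall and base thickness of 19 mm. The base is a full 270×281 slab on the floor; four walls sit on top of the base. The front and back walls (the −y and +y sides) span the full width; the two side walls fit between them.


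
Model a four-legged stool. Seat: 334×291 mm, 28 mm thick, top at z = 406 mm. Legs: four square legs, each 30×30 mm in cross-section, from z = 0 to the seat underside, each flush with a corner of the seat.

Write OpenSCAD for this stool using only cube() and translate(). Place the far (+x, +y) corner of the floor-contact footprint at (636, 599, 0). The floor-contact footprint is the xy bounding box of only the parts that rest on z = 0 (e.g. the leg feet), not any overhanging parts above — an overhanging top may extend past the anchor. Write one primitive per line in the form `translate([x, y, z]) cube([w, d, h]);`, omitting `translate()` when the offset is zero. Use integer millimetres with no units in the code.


translate([302, 308, 378]) cube([334, 291, 28]);
translate([302, 308, 0]) cube([30, 30, 378]);
translate([606, 308, 0]) cube([30, 30, 378]);
translate([302, 569, 0]) cube([30, 30, 378]);
translate([606, 569, 0]) cube([30, 30, 378]);


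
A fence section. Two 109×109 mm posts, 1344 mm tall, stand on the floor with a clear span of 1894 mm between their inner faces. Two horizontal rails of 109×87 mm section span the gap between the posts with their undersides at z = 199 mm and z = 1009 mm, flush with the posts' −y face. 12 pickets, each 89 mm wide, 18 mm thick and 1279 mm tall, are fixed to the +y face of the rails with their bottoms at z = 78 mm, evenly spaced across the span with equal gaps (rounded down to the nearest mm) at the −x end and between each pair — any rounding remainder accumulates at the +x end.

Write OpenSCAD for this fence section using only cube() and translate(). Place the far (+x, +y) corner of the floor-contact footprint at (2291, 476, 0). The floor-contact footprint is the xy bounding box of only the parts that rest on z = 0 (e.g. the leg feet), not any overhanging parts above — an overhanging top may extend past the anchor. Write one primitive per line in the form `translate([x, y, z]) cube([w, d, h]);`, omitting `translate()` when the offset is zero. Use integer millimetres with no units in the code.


translate([179, 367, 0]) cube([109, 109, 1344]);
translate([2182, 367, 0]) cube([109, 109, 1344]);
translate([288, 367, 199]) cube([1894, 109, 87]);
translate([288, 367, 1009]) cube([1894, 109, 87]);
translate([351, 476, 78]) cube([89, 18, 1279]);
translate([503, 476, 78]) cube([89, 18, 1279]);
translate([655, 476, 78]) cube([89, 18, 1279]);
translate([807, 476, 78]) cube([89, 18, 1279]);
translate([959, 476, 78]) cube([89, 18, 1279]);
translate([1111, 476, 78]) cube([89, 18, 1279]);
translate([1263, 476, 78]) cube([89, 18, 1279]);
translate([1415, 476, 78]) cube([89, 18, 1279]);
translate([1567, 476, 78]) cube([89, 18, 1279]);
translate([1719, 476, 78]) cube([89, 18, 1279]);
translate([1871, 476, 78]) cube([89, 18, 1279]);
translate([2023, 476, 78]) cube([89, 18, 1279]);


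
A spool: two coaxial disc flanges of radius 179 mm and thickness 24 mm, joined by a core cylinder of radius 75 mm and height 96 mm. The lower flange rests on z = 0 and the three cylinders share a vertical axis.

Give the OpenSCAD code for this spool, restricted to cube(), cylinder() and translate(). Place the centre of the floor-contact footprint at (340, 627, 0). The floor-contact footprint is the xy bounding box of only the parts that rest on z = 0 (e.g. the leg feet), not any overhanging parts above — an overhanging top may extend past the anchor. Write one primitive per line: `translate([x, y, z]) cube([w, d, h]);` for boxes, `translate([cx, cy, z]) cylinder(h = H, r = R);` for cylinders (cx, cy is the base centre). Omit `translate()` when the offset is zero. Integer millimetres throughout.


translate([340, 627, 0]) cylinder(h = 24, r = 179);
translate([340, 627, 24]) cylinder(h = 96, r = 75);
translate([340, 627, 120]) cylinder(h = 24, r = 179);


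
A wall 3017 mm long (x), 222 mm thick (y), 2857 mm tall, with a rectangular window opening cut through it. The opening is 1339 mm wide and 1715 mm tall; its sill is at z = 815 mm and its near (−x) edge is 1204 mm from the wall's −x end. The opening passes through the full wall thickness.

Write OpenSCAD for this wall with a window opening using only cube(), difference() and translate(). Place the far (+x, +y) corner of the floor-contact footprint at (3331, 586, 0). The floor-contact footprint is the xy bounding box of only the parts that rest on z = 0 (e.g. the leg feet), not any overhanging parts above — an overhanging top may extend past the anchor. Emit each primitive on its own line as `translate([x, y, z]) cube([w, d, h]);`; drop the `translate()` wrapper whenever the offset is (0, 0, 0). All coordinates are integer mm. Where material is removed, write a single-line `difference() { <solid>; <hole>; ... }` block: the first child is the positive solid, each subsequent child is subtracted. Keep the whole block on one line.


difference() { translate([314, 364, 0]) cube([3017, 222, 2857]); translate([1518, 364, 815]) cube([1339, 222, 1715]); }


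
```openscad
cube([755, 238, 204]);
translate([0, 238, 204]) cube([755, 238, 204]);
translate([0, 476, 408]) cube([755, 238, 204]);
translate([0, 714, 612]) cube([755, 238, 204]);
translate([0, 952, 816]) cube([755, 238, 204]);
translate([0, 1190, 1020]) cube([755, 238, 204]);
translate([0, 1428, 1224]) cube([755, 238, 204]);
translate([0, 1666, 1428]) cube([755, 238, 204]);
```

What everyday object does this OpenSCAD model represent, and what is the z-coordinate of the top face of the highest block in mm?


A staircase. The total rise is 1632 mm.

8 identical blocks, each offset up and back from the previous — a staircase. Each step is 204 mm tall and there are 8 of them, so the total rise is 8 × 204 = 1632 mm.


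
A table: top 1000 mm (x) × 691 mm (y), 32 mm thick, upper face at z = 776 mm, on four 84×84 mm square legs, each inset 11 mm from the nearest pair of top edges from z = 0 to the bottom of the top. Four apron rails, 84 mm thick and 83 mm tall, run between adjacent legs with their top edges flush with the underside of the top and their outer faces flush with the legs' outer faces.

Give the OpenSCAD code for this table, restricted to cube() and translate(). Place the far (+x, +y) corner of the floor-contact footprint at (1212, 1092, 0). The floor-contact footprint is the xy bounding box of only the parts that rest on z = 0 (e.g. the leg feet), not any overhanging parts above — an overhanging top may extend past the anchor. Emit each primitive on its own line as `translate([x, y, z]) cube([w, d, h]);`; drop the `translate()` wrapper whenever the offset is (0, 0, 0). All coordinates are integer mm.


// leg_h = 776 - 32 = 744
// apron z = 744 - 83 = 661
translate([223, 412, 744]) cube([1000, 691, 32]);
translate([234, 423, 0]) cube([84, 84, 744]);
translate([1128, 423, 0]) cube([84, 84, 744]);
translate([234, 1008, 0]) cube([84, 84, 744]);
translate([1128, 1008, 0]) cube([84, 84, 744]);
translate([318, 423, 661]) cube([810, 84, 83]);
translate([318, 1008, 661]) cube([810, 84, 83]);
translate([234, 507, 661]) cube([84, 501, 83]);
translate([1128, 507, 661]) cube([84, 501, 83]);


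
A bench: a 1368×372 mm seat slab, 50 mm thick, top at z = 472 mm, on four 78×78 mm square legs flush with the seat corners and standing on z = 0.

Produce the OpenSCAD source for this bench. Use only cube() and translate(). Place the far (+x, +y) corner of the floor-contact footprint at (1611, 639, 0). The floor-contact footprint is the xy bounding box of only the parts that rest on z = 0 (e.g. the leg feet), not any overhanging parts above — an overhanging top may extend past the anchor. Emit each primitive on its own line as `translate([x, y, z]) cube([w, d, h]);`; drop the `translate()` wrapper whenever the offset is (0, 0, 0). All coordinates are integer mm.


translate([243, 267, 422]) cube([1368, 372, 50]);
translate([243, 267, 0]) cube([78, 78, 422]);
translate([243, 561, 0]) cube([78, 78, 422]);
translate([1533, 267, 0]) cube([78, 78, 422]);
translate([1533, 561, 0]) cube([78, 78, 422]);


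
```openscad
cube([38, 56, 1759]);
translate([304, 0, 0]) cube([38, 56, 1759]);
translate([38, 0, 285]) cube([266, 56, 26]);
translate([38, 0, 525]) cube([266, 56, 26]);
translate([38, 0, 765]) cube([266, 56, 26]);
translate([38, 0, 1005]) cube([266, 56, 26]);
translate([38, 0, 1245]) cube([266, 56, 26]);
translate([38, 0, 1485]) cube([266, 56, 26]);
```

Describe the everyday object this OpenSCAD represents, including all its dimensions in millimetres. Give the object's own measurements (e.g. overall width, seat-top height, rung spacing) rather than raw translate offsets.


A straight ladder. Two 38×56 mm vertical rails, 1759 mm tall, stand 342 mm apart (outside-to-outside) with their front faces coplanar on the −y side. 6 rungs, each 56 mm deep and 26 mm tall, span between the inner faces of the rails, front faces flush with the rails. The lowest rung's underside is at z = 285 mm and rungs are spaced 240 mm apart (underside to underside).


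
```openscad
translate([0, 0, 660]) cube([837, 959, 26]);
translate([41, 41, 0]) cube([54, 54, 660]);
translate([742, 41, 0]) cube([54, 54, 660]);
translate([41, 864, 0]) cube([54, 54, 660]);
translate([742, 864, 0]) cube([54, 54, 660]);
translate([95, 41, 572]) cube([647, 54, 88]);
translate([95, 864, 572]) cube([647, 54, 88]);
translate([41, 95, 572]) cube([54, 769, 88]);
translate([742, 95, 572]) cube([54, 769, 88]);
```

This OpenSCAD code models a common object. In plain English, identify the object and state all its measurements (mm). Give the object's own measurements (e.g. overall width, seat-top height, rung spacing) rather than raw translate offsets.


A rectangular dining table. The top is 837×959×26 mm with its upper surface at z = 686 mm. It stands on four 54×54 mm square legs, each inset 41 mm from the nearest pair of top edges, running from the floor to the underside of the top. Four apron rails, 54 mm thick and 88 mm tall, run between adjacent legs with their top edges flush with the underside of the top and their outer faces flush with the legs' outer faces.


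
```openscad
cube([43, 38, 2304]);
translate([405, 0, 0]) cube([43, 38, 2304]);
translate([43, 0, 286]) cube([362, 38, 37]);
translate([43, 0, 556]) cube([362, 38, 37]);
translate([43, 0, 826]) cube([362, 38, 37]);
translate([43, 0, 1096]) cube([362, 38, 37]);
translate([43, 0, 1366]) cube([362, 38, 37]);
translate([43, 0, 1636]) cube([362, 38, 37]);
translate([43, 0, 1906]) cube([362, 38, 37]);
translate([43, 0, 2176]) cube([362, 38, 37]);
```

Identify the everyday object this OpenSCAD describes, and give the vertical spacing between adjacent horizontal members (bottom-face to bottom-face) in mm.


A ladder. The rung spacing is 270 mm.

Two tall 43×38 posts with 8 short bars between them — a ladder. Adjacent rungs sit at z = 286 and z = 556, so the spacing is 556 − 286 = 270 mm.


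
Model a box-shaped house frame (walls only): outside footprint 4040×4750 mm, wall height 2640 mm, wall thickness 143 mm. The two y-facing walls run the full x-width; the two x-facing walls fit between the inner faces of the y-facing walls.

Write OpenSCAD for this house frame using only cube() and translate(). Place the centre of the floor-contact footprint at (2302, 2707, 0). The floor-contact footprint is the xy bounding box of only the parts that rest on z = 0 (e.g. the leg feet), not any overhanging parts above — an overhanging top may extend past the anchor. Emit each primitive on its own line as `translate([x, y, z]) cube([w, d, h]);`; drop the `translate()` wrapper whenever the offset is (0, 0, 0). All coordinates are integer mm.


translate([282, 332, 0]) cube([4040, 143, 2640]);
translate([282, 4939, 0]) cube([4040, 143, 2640]);
translate([282, 475, 0]) cube([143, 4464, 2640]);
translate([4179, 475, 0]) cube([143, 4464, 2640]);


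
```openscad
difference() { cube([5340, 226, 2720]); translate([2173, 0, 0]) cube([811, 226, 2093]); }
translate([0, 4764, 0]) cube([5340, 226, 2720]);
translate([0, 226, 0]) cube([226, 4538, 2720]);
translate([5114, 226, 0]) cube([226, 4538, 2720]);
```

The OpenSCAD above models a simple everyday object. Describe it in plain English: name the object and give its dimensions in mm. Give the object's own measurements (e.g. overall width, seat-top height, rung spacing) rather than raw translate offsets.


A single room: four walls, each 2720 mm tall and 226 mm thick, enclosing an outside footprint 5340×4990 mm (x × y), no floor or roof. The front and back walls (−y and +y sides) run the full x-width; the side walls fit between their inner faces. A door opening 811 mm wide and 2093 mm tall is cut through the front wall from the floor up, its −x edge 2173 mm from the wall's −x end.


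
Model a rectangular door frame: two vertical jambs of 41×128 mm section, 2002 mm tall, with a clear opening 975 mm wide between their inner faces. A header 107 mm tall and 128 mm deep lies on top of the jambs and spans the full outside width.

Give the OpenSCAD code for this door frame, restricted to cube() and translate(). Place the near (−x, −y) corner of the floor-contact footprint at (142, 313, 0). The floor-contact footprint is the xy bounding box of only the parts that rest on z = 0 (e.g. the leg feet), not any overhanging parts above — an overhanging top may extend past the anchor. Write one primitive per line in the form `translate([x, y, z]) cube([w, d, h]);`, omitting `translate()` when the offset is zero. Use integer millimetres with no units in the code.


translate([142, 313, 0]) cube([41, 128, 2002]);
translate([1158, 313, 0]) cube([41, 128, 2002]);
translate([142, 313, 2002]) cube([1057, 128, 107]);


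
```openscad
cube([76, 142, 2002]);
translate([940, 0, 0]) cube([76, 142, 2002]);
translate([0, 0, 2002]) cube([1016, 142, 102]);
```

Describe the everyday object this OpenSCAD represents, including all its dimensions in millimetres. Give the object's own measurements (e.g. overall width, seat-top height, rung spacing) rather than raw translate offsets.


A door frame. The clear opening is 864 mm wide and 2002 mm high. Two 76 mm wide jambs, 142 mm deep, stand either side of the opening from the floor to the top of the opening. A 102 mm thick head sits across the top of both jambs, spanning the full outside width of the frame.


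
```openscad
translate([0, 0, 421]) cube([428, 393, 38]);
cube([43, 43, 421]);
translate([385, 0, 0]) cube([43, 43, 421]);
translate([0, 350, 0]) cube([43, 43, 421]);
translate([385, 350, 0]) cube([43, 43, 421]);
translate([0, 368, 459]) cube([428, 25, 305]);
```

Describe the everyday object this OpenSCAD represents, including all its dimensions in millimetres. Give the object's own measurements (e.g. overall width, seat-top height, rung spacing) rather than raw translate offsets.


A chair. The seat is a 428×393×38 mm slab with its top at z = 459 mm, on four 43×43 mm corner legs (flush with the seat edges, standing on z = 0). A flat backrest 25 mm thick, 305 mm tall, spans the full seat width and rises from the seat top along its +y edge, rear face flush with the rear of the seat.


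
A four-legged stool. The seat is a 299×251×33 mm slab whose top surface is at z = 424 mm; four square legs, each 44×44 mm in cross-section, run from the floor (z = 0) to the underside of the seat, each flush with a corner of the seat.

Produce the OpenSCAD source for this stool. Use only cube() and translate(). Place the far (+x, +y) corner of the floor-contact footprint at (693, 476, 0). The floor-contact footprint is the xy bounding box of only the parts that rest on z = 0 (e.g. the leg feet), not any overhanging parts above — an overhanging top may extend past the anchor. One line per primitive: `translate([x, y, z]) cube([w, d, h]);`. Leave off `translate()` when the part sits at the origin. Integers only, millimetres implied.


translate([394, 225, 391]) cube([299, 251, 33]);
translate([394, 225, 0]) cube([44, 44, 391]);
translate([649, 225, 0]) cube([44, 44, 391]);
translate([394, 432, 0]) cube([44, 44, 391]);
translate([649, 432, 0]) cube([44, 44, 391]);


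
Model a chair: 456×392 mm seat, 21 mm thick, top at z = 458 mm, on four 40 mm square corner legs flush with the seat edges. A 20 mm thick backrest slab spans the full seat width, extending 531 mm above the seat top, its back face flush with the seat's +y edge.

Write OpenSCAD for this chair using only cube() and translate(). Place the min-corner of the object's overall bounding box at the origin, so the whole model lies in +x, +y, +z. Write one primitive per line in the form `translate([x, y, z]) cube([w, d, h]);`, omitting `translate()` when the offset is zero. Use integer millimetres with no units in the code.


// leg_h = 458 - 21 = 437
translate([0, 0, 437]) cube([456, 392, 21]);
cube([40, 40, 437]);
translate([416, 0, 0]) cube([40, 40, 437]);
translate([0, 352, 0]) cube([40, 40, 437]);
translate([416, 352, 0]) cube([40, 40, 437]);
translate([0, 372, 458]) cube([456, 20, 531]);


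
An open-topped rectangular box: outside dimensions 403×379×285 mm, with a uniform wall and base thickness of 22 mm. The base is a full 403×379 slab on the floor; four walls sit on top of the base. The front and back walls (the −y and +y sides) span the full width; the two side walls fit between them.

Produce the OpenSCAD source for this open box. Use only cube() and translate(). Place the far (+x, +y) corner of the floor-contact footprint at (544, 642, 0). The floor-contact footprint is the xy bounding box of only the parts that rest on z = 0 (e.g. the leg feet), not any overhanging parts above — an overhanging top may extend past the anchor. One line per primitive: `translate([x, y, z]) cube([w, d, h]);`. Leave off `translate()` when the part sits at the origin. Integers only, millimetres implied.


translate([141, 263, 0]) cube([403, 379, 22]);
translate([141, 263, 22]) cube([403, 22, 263]);
translate([141, 620, 22]) cube([403, 22, 263]);
translate([141, 285, 22]) cube([22, 335, 263]);
translate([522, 285, 22]) cube([22, 335, 263]);


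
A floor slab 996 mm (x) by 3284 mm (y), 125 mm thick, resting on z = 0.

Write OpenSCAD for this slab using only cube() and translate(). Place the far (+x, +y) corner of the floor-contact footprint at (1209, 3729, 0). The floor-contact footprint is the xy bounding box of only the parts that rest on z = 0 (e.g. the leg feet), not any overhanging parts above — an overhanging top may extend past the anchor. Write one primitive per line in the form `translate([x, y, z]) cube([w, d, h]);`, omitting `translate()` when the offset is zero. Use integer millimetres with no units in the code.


translate([213, 445, 0]) cube([996, 3284, 125]);


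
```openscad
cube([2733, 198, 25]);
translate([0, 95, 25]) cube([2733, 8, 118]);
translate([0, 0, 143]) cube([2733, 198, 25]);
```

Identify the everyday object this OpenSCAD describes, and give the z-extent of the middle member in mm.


An I-beam. The web height is 118 mm.

Two wide flanges with a thin centred web — an I-beam. Overall 168 mm minus two 25 mm flanges gives a web of 168 − 2·25 = 118 mm.
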